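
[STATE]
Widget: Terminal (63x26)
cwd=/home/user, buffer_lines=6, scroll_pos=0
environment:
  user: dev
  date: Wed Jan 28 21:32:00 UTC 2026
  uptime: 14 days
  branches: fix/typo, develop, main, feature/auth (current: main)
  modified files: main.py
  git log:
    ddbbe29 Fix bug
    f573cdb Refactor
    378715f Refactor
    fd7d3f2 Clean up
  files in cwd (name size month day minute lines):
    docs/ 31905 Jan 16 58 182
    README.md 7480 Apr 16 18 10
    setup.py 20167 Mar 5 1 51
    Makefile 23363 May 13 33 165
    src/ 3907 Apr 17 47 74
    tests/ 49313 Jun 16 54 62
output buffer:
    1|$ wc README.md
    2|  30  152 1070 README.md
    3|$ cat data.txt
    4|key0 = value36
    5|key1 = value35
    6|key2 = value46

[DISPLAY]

$ wc README.md                                                 
  30  152 1070 README.md                                       
$ cat data.txt                                                 
key0 = value36                                                 
key1 = value35                                                 
key2 = value46                                                 
$ █                                                            
                                                               
                                                               
                                                               
                                                               
                                                               
                                                               
                                                               
                                                               
                                                               
                                                               
                                                               
                                                               
                                                               
                                                               
                                                               
                                                               
                                                               
                                                               
                                                               


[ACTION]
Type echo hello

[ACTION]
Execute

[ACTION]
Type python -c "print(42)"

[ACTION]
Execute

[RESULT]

$ wc README.md                                                 
  30  152 1070 README.md                                       
$ cat data.txt                                                 
key0 = value36                                                 
key1 = value35                                                 
key2 = value46                                                 
$ echo hello                                                   
hello                                                          
$ python -c "print(42)"                                        
42                                                             
$ █                                                            
                                                               
                                                               
                                                               
                                                               
                                                               
                                                               
                                                               
                                                               
                                                               
                                                               
                                                               
                                                               
                                                               
                                                               
                                                               


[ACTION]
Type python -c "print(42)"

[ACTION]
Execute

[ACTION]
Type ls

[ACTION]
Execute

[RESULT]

$ wc README.md                                                 
  30  152 1070 README.md                                       
$ cat data.txt                                                 
key0 = value36                                                 
key1 = value35                                                 
key2 = value46                                                 
$ echo hello                                                   
hello                                                          
$ python -c "print(42)"                                        
42                                                             
$ python -c "print(42)"                                        
42                                                             
$ ls                                                           
docs/  README.md  setup.py  Makefile  src/  tests/             
$ █                                                            
                                                               
                                                               
                                                               
                                                               
                                                               
                                                               
                                                               
                                                               
                                                               
                                                               
                                                               


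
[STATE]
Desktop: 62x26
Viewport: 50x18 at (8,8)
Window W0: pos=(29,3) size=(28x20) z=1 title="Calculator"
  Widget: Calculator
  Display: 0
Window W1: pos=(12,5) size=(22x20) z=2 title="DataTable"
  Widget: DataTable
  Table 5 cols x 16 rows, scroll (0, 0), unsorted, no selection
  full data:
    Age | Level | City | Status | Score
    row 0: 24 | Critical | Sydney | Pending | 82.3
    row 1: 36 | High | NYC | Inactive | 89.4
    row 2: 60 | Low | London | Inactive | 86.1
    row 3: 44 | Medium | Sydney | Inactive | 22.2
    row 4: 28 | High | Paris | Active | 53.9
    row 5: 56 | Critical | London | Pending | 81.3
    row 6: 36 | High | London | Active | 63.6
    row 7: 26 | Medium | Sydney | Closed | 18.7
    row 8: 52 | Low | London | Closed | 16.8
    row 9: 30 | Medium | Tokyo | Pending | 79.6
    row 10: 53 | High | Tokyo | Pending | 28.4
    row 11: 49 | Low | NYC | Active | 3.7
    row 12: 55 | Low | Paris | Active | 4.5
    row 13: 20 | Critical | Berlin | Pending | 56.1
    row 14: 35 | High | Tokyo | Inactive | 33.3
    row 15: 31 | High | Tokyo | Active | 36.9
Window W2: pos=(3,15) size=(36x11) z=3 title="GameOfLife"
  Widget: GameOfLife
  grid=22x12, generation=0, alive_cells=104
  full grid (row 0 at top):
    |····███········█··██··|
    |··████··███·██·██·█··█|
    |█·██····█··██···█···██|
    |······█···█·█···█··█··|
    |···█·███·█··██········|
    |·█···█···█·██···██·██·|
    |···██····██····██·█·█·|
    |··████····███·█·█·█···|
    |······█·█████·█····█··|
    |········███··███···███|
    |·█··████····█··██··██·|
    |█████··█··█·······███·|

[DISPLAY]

    ┃Age│Level   │City  │┃│ 8 │ 9 │ ÷ │         ┃ 
    ┃───┼────────┼──────┼┃┼───┼───┼───┤         ┃ 
    ┃24 │Critical│Sydney│┃│ 5 │ 6 │ × │         ┃ 
    ┃36 │High    │NYC   │┃┼───┼───┼───┤         ┃ 
    ┃60 │Low     │London│┃│ 2 │ 3 │ - │         ┃ 
    ┃44 │Medium  │Sydney│┃┼───┼───┼───┤         ┃ 
    ┃28 │High    │Paris │┃│ . │ = │ + │         ┃ 
━━━━━━━━━━━━━━━━━━━━━━━━━━━━━━┓───┼───┤         ┃ 
eOfLife                       ┃ MR│ M+│         ┃ 
──────────────────────────────┨───┴───┘         ┃ 
 0                            ┃                 ┃ 
··█···█·█···█··█··            ┃                 ┃ 
·███·█··██········            ┃                 ┃ 
·█···█·██···██·██·            ┃                 ┃ 
█····██····██·█·█·            ┃━━━━━━━━━━━━━━━━━┛ 
██····███·█·█·█···            ┃                   
··█·█████·█····█··            ┃                   
━━━━━━━━━━━━━━━━━━━━━━━━━━━━━━┛                   


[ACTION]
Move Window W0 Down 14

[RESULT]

    ┃Age│Level   │City  │┃──────────────────────┨ 
    ┃───┼────────┼──────┼┃                     0┃ 
    ┃24 │Critical│Sydney│┃┬───┬───┬───┐         ┃ 
    ┃36 │High    │NYC   │┃│ 8 │ 9 │ ÷ │         ┃ 
    ┃60 │Low     │London│┃┼───┼───┼───┤         ┃ 
    ┃44 │Medium  │Sydney│┃│ 5 │ 6 │ × │         ┃ 
    ┃28 │High    │Paris │┃┼───┼───┼───┤         ┃ 
━━━━━━━━━━━━━━━━━━━━━━━━━━━━━━┓ 3 │ - │         ┃ 
eOfLife                       ┃───┼───┤         ┃ 
──────────────────────────────┨ = │ + │         ┃ 
 0                            ┃───┼───┤         ┃ 
··█···█·█···█··█··            ┃ MR│ M+│         ┃ 
·███·█··██········            ┃───┴───┘         ┃ 
·█···█·██···██·██·            ┃                 ┃ 
█····██····██·█·█·            ┃                 ┃ 
██····███·█·█·█···            ┃                 ┃ 
··█·█████·█····█··            ┃                 ┃ 
━━━━━━━━━━━━━━━━━━━━━━━━━━━━━━┛━━━━━━━━━━━━━━━━━┛ 


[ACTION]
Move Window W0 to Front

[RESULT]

    ┃Age│Level   │Cit┠──────────────────────────┨ 
    ┃───┼────────┼───┃                         0┃ 
    ┃24 │Critical│Syd┃┌───┬───┬───┬───┐         ┃ 
    ┃36 │High    │NYC┃│ 7 │ 8 │ 9 │ ÷ │         ┃ 
    ┃60 │Low     │Lon┃├───┼───┼───┼───┤         ┃ 
    ┃44 │Medium  │Syd┃│ 4 │ 5 │ 6 │ × │         ┃ 
    ┃28 │High    │Par┃├───┼───┼───┼───┤         ┃ 
━━━━━━━━━━━━━━━━━━━━━┃│ 1 │ 2 │ 3 │ - │         ┃ 
eOfLife              ┃├───┼───┼───┼───┤         ┃ 
─────────────────────┃│ 0 │ . │ = │ + │         ┃ 
 0                   ┃├───┼───┼───┼───┤         ┃ 
··█···█·█···█··█··   ┃│ C │ MC│ MR│ M+│         ┃ 
·███·█··██········   ┃└───┴───┴───┴───┘         ┃ 
·█···█·██···██·██·   ┃                          ┃ 
█····██····██·█·█·   ┃                          ┃ 
██····███·█·█·█···   ┃                          ┃ 
··█·█████·█····█··   ┃                          ┃ 
━━━━━━━━━━━━━━━━━━━━━┗━━━━━━━━━━━━━━━━━━━━━━━━━━┛ 


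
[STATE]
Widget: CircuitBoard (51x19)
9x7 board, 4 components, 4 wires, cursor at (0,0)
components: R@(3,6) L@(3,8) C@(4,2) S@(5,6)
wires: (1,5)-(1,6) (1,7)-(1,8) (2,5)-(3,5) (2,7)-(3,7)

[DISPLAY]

   0 1 2 3 4 5 6 7 8                               
0  [.]                                             
                                                   
1                       · ─ ·   · ─ ·              
                                                   
2                       ·       ·                  
                        │       │                  
3                       ·   R   ·   L              
                                                   
4           C                                      
                                                   
5                           S                      
                                                   
6                                                  
Cursor: (0,0)                                      
                                                   
                                                   
                                                   
                                                   


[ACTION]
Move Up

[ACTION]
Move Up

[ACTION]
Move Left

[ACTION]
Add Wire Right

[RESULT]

   0 1 2 3 4 5 6 7 8                               
0  [.]─ ·                                          
                                                   
1                       · ─ ·   · ─ ·              
                                                   
2                       ·       ·                  
                        │       │                  
3                       ·   R   ·   L              
                                                   
4           C                                      
                                                   
5                           S                      
                                                   
6                                                  
Cursor: (0,0)                                      
                                                   
                                                   
                                                   
                                                   


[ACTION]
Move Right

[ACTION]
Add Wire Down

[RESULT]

   0 1 2 3 4 5 6 7 8                               
0   · ─[.]                                         
        │                                          
1       ·               · ─ ·   · ─ ·              
                                                   
2                       ·       ·                  
                        │       │                  
3                       ·   R   ·   L              
                                                   
4           C                                      
                                                   
5                           S                      
                                                   
6                                                  
Cursor: (0,1)                                      
                                                   
                                                   
                                                   
                                                   


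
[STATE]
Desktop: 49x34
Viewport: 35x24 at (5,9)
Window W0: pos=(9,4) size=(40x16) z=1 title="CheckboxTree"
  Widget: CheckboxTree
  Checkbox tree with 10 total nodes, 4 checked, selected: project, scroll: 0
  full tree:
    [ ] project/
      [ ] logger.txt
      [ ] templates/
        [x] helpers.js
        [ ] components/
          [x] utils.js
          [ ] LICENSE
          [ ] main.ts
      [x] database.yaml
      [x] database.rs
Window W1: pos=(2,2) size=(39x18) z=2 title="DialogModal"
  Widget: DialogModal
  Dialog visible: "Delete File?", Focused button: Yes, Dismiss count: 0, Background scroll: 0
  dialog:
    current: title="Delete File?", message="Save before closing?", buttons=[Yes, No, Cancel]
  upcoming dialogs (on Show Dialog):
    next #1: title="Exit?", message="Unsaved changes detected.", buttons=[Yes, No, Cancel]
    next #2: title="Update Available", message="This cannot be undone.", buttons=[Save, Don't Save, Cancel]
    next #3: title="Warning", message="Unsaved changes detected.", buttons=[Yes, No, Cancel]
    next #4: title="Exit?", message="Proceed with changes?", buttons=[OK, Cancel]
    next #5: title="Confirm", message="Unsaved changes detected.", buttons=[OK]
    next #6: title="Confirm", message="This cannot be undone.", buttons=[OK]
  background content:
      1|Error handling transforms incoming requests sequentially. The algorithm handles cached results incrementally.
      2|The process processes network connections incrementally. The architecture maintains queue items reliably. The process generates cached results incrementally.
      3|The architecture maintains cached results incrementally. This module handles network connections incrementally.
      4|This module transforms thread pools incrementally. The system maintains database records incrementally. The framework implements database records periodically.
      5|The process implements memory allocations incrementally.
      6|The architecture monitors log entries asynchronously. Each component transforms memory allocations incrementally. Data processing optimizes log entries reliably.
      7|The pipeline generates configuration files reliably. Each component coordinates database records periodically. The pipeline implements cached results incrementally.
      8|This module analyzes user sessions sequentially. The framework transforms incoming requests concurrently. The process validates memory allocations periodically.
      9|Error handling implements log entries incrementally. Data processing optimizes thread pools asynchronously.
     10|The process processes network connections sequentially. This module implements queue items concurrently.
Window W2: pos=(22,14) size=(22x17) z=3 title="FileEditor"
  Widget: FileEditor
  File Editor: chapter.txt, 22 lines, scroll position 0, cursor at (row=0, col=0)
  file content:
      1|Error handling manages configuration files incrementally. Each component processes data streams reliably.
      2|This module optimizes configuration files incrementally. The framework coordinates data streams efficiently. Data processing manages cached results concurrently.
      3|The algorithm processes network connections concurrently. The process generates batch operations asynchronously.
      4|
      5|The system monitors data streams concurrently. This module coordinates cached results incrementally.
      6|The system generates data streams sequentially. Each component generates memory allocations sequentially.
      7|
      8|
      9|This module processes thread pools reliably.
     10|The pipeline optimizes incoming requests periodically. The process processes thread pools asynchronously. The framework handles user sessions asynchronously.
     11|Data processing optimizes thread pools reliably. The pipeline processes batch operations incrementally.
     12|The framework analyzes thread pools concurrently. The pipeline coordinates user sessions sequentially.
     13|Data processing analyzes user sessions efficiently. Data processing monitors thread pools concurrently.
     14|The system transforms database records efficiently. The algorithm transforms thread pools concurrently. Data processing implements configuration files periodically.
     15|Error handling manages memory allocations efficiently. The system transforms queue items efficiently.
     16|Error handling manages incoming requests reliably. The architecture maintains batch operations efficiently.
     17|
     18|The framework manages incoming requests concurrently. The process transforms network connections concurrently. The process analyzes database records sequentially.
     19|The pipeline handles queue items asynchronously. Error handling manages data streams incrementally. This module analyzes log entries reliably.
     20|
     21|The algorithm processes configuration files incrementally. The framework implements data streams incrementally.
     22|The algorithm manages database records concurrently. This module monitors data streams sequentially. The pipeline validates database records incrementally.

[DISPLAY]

e pr┌──────────────────────┐allocat
e ar│     Delete File?     │entries
e pi│ Save before closing? │ration 
is m│ [Yes]  No   Cancel   │ions se
ror └──────────────────────┘entries
e process process┏━━━━━━━━━━━━━━━━━
                 ┃ FileEditor      
                 ┠─────────────────
                 ┃█rror handling ma
                 ┃This module optim
━━━━━━━━━━━━━━━━━┃The algorithm pro
                 ┃                 
                 ┃The system monito
                 ┃The system genera
                 ┃                 
                 ┃                 
                 ┃This module proce
                 ┃The pipeline opti
                 ┃Data processing o
                 ┃The framework ana
                 ┃Data processing a
                 ┗━━━━━━━━━━━━━━━━━
                                   
                                   


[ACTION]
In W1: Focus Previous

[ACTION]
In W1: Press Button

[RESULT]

e process implements memory allocat
e architecture monitors log entries
e pipeline generates configuration 
is module analyzes user sessions se
ror handling implements log entries
e process process┏━━━━━━━━━━━━━━━━━
                 ┃ FileEditor      
                 ┠─────────────────
                 ┃█rror handling ma
                 ┃This module optim
━━━━━━━━━━━━━━━━━┃The algorithm pro
                 ┃                 
                 ┃The system monito
                 ┃The system genera
                 ┃                 
                 ┃                 
                 ┃This module proce
                 ┃The pipeline opti
                 ┃Data processing o
                 ┃The framework ana
                 ┃Data processing a
                 ┗━━━━━━━━━━━━━━━━━
                                   
                                   


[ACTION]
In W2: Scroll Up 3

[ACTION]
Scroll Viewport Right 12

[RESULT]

 implements memory allocat┃       ┃
cture monitors log entries┃       ┃
e generates configuration ┃       ┃
 analyzes user sessions se┃       ┃
ing implements log entries┃       ┃
 process┏━━━━━━━━━━━━━━━━━━━━┓    ┃
        ┃ FileEditor         ┃    ┃
        ┠────────────────────┨    ┃
        ┃█rror handling mana▲┃    ┃
        ┃This module optimiz█┃    ┃
━━━━━━━━┃The algorithm proce░┃━━━━┛
        ┃                   ░┃     
        ┃The system monitors░┃     
        ┃The system generate░┃     
        ┃                   ░┃     
        ┃                   ░┃     
        ┃This module process░┃     
        ┃The pipeline optimi░┃     
        ┃Data processing opt░┃     
        ┃The framework analy░┃     
        ┃Data processing ana▼┃     
        ┗━━━━━━━━━━━━━━━━━━━━┛     
                                   
                                   


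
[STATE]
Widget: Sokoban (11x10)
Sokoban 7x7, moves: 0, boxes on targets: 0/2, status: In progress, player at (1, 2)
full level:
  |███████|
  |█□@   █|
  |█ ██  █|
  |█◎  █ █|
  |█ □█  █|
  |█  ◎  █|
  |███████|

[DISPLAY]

███████    
█□@   █    
█ ██  █    
█◎  █ █    
█ □█  █    
█  ◎  █    
███████    
Moves: 0  0
           
           


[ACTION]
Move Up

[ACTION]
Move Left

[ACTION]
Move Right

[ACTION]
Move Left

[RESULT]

███████    
█□@   █    
█ ██  █    
█◎  █ █    
█ □█  █    
█  ◎  █    
███████    
Moves: 2  0
           
           


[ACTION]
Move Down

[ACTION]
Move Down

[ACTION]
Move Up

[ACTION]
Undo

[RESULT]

███████    
█□ @  █    
█ ██  █    
█◎  █ █    
█ □█  █    
█  ◎  █    
███████    
Moves: 1  0
           
           


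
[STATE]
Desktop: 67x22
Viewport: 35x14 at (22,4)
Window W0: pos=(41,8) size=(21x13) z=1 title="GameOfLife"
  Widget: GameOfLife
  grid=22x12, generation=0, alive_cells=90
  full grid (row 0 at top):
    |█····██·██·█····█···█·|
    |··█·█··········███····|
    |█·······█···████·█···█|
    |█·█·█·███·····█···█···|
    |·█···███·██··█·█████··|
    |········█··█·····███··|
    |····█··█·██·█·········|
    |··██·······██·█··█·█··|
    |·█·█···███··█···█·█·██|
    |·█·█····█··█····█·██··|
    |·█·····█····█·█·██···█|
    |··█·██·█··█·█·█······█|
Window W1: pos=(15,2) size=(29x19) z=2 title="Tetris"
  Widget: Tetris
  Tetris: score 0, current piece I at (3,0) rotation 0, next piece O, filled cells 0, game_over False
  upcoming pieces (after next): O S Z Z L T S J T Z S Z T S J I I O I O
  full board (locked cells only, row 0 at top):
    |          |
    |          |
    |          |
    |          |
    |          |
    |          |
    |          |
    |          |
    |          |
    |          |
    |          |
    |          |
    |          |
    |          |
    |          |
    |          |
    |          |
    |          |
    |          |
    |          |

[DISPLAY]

─────────────────────┨             
    │Next:           ┃             
    │▓▓              ┃             
    │▓▓              ┃             
    │                ┃━━━━━━━━━━━━━
    │                ┃ameOfLife    
    │                ┃─────────────
    │Score:          ┃n: 0         
    │0               ┃·····█···████
    │                ┃·█·███·····█·
    │                ┃··███·██··█·█
    │                ┃·····█··█····
    │                ┃·█··█·██·█···
    │                ┃█·······██·█·


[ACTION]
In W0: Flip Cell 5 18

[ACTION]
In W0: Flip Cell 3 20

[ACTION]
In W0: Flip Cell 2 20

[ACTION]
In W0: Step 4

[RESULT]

─────────────────────┨             
    │Next:           ┃             
    │▓▓              ┃             
    │▓▓              ┃             
    │                ┃━━━━━━━━━━━━━
    │                ┃ameOfLife    
    │                ┃─────────────
    │Score:          ┃n: 4         
    │0               ┃··██··███·█··
    │                ┃···█·██······
    │                ┃·········█···
    │                ┃····█··█·██··
    │                ┃██··█·█··███·
    │                ┃██····█··█··█


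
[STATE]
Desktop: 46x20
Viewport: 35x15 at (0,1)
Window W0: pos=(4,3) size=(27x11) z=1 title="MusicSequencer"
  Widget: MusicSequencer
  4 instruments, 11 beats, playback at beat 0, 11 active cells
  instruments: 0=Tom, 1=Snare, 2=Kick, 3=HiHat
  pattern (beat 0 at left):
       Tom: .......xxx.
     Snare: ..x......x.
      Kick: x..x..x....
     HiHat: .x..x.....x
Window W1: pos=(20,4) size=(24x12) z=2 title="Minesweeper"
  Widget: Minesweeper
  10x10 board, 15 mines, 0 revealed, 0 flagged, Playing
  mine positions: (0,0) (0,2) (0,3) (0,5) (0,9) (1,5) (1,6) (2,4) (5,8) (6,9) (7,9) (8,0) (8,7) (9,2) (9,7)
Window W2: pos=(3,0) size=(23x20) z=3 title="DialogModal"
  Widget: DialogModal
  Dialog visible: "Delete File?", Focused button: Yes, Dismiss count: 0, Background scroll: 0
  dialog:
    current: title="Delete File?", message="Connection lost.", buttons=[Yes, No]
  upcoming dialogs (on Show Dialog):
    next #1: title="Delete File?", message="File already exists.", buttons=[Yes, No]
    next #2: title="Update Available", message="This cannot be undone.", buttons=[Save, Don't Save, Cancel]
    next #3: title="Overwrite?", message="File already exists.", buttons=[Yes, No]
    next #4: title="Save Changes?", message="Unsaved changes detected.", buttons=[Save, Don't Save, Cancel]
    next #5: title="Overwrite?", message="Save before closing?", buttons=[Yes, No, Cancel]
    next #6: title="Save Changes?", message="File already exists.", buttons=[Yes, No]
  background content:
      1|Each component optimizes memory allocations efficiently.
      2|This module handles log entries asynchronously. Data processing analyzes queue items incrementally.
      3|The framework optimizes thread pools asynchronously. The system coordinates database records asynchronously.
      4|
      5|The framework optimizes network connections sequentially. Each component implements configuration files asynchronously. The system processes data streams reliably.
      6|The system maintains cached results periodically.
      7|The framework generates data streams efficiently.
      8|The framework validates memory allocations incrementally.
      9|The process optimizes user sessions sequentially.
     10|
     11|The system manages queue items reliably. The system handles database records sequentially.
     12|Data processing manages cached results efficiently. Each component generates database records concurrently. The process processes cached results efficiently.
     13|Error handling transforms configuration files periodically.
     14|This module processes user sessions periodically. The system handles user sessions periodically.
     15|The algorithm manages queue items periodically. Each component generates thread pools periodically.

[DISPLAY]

   ┃ DialogModal         ┃         
   ┠─────────────────────┨         
   ┃Each component optimi┃━━━━┓    
   ┃This module handles l┃━━━━━━━━━
   ┃The framework optimiz┃sweeper  
   ┃                     ┃─────────
   ┃The framework optimiz┃■■■■■    
   ┃Th┌───────────────┐s ┃■■■■■    
   ┃Th│  Delete File? │at┃■■■■■    
   ┃Th│Connection lost│at┃■■■■■    
   ┃Th│   [Yes]  No   │es┃■■■■■    
   ┃  └───────────────┘  ┃■■■■■    
   ┃The system manages qu┃■■■■■    
   ┃Data processing manag┃■■■■■    
   ┃Error handling transf┃━━━━━━━━━


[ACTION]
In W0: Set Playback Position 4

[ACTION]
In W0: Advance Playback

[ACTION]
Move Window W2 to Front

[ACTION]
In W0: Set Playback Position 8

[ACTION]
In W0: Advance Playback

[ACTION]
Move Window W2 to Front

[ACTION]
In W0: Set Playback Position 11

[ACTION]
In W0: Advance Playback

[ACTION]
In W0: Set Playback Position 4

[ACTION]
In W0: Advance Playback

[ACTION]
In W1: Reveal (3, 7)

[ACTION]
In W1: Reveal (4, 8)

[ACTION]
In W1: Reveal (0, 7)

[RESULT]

   ┃ DialogModal         ┃         
   ┠─────────────────────┨         
   ┃Each component optimi┃━━━━┓    
   ┃This module handles l┃━━━━━━━━━
   ┃The framework optimiz┃sweeper  
   ┃                     ┃─────────
   ┃The framework optimiz┃■■1■■    
   ┃Th┌───────────────┐s ┃■■111    
   ┃Th│  Delete File? │at┃321      
   ┃Th│Connection lost│at┃1        
   ┃Th│   [Yes]  No   │es┃  111    
   ┃  └───────────────┘  ┃  1■■    
   ┃The system manages qu┃  1■■    
   ┃Data processing manag┃ 11■■    
   ┃Error handling transf┃━━━━━━━━━


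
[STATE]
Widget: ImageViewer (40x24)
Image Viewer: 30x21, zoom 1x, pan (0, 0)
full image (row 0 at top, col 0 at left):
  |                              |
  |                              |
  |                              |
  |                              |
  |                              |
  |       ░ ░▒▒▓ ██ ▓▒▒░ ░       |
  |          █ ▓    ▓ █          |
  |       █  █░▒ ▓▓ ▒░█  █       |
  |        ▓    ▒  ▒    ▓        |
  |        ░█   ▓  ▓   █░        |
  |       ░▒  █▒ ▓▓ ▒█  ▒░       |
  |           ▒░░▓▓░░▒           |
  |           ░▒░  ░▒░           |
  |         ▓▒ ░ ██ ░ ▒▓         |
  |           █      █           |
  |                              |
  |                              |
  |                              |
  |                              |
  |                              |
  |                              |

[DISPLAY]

                                        
                                        
                                        
                                        
                                        
       ░ ░▒▒▓ ██ ▓▒▒░ ░                 
          █ ▓    ▓ █                    
       █  █░▒ ▓▓ ▒░█  █                 
        ▓    ▒  ▒    ▓                  
        ░█   ▓  ▓   █░                  
       ░▒  █▒ ▓▓ ▒█  ▒░                 
           ▒░░▓▓░░▒                     
           ░▒░  ░▒░                     
         ▓▒ ░ ██ ░ ▒▓                   
           █      █                     
                                        
                                        
                                        
                                        
                                        
                                        
                                        
                                        
                                        


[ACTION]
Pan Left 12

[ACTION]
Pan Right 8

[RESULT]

                                        
                                        
                                        
                                        
                                        
 ░▒▒▓ ██ ▓▒▒░ ░                         
  █ ▓    ▓ █                            
  █░▒ ▓▓ ▒░█  █                         
▓    ▒  ▒    ▓                          
░█   ▓  ▓   █░                          
▒  █▒ ▓▓ ▒█  ▒░                         
   ▒░░▓▓░░▒                             
   ░▒░  ░▒░                             
 ▓▒ ░ ██ ░ ▒▓                           
   █      █                             
                                        
                                        
                                        
                                        
                                        
                                        
                                        
                                        
                                        


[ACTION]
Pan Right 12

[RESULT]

                                        
                                        
                                        
                                        
                                        
░ ░                                     
                                        
  █                                     
 ▓                                      
█░                                      
 ▒░                                     
                                        
                                        
▓                                       
                                        
                                        
                                        
                                        
                                        
                                        
                                        
                                        
                                        
                                        


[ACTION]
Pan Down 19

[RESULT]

                                        
                                        
                                        
                                        
                                        
                                        
                                        
                                        
                                        
                                        
                                        
                                        
                                        
                                        
                                        
                                        
                                        
                                        
                                        
                                        
                                        
                                        
                                        
                                        


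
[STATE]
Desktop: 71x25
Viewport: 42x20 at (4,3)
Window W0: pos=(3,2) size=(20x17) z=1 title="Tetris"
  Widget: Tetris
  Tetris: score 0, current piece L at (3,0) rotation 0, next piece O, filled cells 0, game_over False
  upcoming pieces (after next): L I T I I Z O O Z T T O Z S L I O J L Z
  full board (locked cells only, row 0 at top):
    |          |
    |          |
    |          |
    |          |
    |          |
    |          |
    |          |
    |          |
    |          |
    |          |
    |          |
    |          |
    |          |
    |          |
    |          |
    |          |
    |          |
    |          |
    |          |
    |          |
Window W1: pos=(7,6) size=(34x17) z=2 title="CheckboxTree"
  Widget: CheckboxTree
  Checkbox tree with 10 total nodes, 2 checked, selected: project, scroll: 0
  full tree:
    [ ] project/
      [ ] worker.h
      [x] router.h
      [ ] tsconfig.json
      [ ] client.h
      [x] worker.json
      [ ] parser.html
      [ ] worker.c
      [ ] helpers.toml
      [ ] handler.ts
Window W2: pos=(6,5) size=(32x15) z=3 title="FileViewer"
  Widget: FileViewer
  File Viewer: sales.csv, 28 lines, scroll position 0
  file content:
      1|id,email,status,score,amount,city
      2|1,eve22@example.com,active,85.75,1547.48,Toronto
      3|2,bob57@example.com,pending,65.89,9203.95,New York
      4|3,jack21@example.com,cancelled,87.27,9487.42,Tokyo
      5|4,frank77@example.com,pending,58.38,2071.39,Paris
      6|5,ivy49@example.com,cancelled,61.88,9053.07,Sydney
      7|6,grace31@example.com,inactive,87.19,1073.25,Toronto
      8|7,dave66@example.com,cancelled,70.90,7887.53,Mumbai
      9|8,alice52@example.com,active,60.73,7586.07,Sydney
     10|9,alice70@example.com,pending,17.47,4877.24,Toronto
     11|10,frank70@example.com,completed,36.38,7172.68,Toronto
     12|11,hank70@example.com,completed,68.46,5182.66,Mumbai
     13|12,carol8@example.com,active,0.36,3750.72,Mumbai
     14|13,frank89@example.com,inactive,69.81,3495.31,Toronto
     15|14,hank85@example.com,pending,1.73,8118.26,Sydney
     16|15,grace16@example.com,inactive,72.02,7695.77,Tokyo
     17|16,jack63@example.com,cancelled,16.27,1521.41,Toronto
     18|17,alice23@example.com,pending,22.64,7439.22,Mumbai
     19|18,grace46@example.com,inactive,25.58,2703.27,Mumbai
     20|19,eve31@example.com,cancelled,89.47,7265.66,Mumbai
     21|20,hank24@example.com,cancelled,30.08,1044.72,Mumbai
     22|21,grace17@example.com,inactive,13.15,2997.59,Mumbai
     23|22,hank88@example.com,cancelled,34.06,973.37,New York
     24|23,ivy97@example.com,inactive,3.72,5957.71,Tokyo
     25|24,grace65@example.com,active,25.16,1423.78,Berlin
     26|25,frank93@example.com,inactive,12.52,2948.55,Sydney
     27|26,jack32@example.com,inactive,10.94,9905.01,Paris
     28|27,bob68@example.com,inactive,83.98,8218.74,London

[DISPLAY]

 Tetris           ┃                       
──────────────────┨                       
  ┏━━━━━━━━━━━━━━━━━━━━━━━━━━━━━━┓        
  ┃ FileViewer                   ┃━━┓     
  ┠──────────────────────────────┨  ┃     
  ┃id,email,status,score,amount,▲┃──┨     
  ┃1,eve22@example.com,active,85█┃  ┃     
  ┃2,bob57@example.com,pending,6░┃  ┃     
  ┃3,jack21@example.com,cancelle░┃  ┃     
  ┃4,frank77@example.com,pending░┃  ┃     
  ┃5,ivy49@example.com,cancelled░┃  ┃     
  ┃6,grace31@example.com,inactiv░┃  ┃     
  ┃7,dave66@example.com,cancelle░┃  ┃     
  ┃8,alice52@example.com,active,░┃  ┃     
  ┃9,alice70@example.com,pending░┃  ┃     
━━┃10,frank70@example.com,comple▼┃  ┃     
  ┗━━━━━━━━━━━━━━━━━━━━━━━━━━━━━━┛  ┃     
   ┃                                ┃     
   ┃                                ┃     
   ┗━━━━━━━━━━━━━━━━━━━━━━━━━━━━━━━━┛     


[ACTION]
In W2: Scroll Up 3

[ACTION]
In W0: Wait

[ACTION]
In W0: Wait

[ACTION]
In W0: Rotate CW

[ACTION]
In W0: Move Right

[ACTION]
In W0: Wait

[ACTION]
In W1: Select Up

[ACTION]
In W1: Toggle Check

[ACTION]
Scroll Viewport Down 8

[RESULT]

  ┏━━━━━━━━━━━━━━━━━━━━━━━━━━━━━━┓        
  ┃ FileViewer                   ┃━━┓     
  ┠──────────────────────────────┨  ┃     
  ┃id,email,status,score,amount,▲┃──┨     
  ┃1,eve22@example.com,active,85█┃  ┃     
  ┃2,bob57@example.com,pending,6░┃  ┃     
  ┃3,jack21@example.com,cancelle░┃  ┃     
  ┃4,frank77@example.com,pending░┃  ┃     
  ┃5,ivy49@example.com,cancelled░┃  ┃     
  ┃6,grace31@example.com,inactiv░┃  ┃     
  ┃7,dave66@example.com,cancelle░┃  ┃     
  ┃8,alice52@example.com,active,░┃  ┃     
  ┃9,alice70@example.com,pending░┃  ┃     
━━┃10,frank70@example.com,comple▼┃  ┃     
  ┗━━━━━━━━━━━━━━━━━━━━━━━━━━━━━━┛  ┃     
   ┃                                ┃     
   ┃                                ┃     
   ┗━━━━━━━━━━━━━━━━━━━━━━━━━━━━━━━━┛     
                                          
                                          
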